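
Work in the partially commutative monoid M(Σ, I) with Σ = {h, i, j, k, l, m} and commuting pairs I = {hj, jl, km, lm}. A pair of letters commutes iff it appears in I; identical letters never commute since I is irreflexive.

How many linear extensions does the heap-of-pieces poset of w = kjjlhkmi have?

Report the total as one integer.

12

piece 0:k — minimal
piece 1:j rests on {0:k}
piece 2:j rests on {1:j}
piece 3:l rests on {0:k}
piece 4:h rests on {3:l}
piece 5:k rests on {2:j, 4:h}
piece 6:m rests on {2:j, 4:h}
piece 7:i rests on {5:k, 6:m}
minimal pieces: {0:k}
ways to finish when only these pieces remain (= sum over removing one remaining piece with nothing left below it):
  1 left: {7}→1
  2 left: {5,7}→1  {6,7}→1
  3 left: {5,6,7}→2
  4 left: {2,5,6,7}→2  {4,5,6,7}→2
  5 left: {1,2,5,6,7}→2  {2,4,5,6,7}→4  {3,4,5,6,7}→2
  6 left: {1,2,4,5,6,7}→6  {2,3,4,5,6,7}→6
  placing 0:k first → 12 extensions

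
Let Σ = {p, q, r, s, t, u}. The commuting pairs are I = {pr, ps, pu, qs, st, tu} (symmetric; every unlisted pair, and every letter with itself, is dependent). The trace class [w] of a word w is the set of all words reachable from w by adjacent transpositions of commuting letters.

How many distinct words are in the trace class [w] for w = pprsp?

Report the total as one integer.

0(p) covers ∅
1(p) covers 0:p
2(r) covers ∅
3(s) covers 2:r
4(p) covers 1:p
floor of heap: 0:p, 2:r
completions by unplaced set U, small U first (add the entries for U minus each lowest piece of U):
  |U|=1: {3}:1  {4}:1
  |U|=2: {1,4}:1  {2,3}:1  {3,4}:2
  |U|=3: {0,1,4}:1  {1,3,4}:3  {2,3,4}:3
  start at 0(p): 6
  start at 2(r): 4
sum over floor = 10

10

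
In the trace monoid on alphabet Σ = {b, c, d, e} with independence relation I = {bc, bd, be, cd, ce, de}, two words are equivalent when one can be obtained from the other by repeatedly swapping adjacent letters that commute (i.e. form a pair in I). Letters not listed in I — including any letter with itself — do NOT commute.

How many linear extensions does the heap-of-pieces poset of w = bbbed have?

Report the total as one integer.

20

0(b) covers ∅
1(b) covers 0:b
2(b) covers 1:b
3(e) covers ∅
4(d) covers ∅
floor of heap: 0:b, 3:e, 4:d
completions by unplaced set U, small U first (add the entries for U minus each lowest piece of U):
  |U|=1: {2}:1  {3}:1  {4}:1
  |U|=2: {1,2}:1  {2,3}:2  {2,4}:2  {3,4}:2
  |U|=3: {0,1,2}:1  {1,2,3}:3  {1,2,4}:3  {2,3,4}:6
  start at 0(b): 12
  start at 3(e): 4
  start at 4(d): 4
sum over floor = 20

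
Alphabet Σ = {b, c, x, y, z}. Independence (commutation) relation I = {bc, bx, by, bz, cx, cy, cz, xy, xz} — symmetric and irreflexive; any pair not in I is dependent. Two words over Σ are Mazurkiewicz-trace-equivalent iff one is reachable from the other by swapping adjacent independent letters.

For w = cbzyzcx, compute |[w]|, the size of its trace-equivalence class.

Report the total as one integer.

420

#0=c has no predecessor
#1=b has no predecessor
#2=z has no predecessor
#3=y depends on [2:z]
#4=z depends on [3:y]
#5=c depends on [0:c]
#6=x has no predecessor
sources: [0:c, 1:b, 2:z, 6:x]
N(rest) = Σ N(rest − s) over sources s of rest; N(one piece) = 1:
  size 1 → [1]=1  [4]=1  [5]=1  [6]=1
  size 2 → [0,5]=1  [1,4]=2  [1,5]=2  [1,6]=2  [3,4]=1  [4,5]=2  [4,6]=2  [5,6]=2
  size 3 → [0,1,5]=3  [0,4,5]=3  [0,5,6]=3  [1,3,4]=3  [1,4,5]=6  [1,4,6]=6  [1,5,6]=6  [2,3,4]=1  [3,4,5]=3  [3,4,6]=3  [4,5,6]=6
  size 4 → [0,1,4,5]=12  [0,1,5,6]=12  [0,3,4,5]=6  [0,4,5,6]=12  [1,2,3,4]=4  [1,3,4,5]=12  [1,3,4,6]=12  [1,4,5,6]=24  [2,3,4,5]=4  [2,3,4,6]=4  [3,4,5,6]=12
  size 5 → [0,1,3,4,5]=30  [0,1,4,5,6]=60  [0,2,3,4,5]=10  [0,3,4,5,6]=30  [1,2,3,4,5]=20  [1,2,3,4,6]=20  [1,3,4,5,6]=60  [2,3,4,5,6]=20
  first=0(c) contributes 120
  first=1(b) contributes 60
  first=2(z) contributes 180
  first=6(x) contributes 60
|[w]| = 420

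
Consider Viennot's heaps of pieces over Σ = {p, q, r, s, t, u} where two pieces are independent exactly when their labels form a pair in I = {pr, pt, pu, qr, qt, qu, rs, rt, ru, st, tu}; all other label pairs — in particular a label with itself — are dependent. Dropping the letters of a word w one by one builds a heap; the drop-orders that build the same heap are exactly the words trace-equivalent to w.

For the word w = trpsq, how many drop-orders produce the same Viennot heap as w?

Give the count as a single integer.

0(t) covers ∅
1(r) covers ∅
2(p) covers ∅
3(s) covers 2:p
4(q) covers 3:s
floor of heap: 0:t, 1:r, 2:p
completions by unplaced set U, small U first (add the entries for U minus each lowest piece of U):
  |U|=1: {0}:1  {1}:1  {4}:1
  |U|=2: {0,1}:2  {0,4}:2  {1,4}:2  {3,4}:1
  |U|=3: {0,1,4}:6  {0,3,4}:3  {1,3,4}:3  {2,3,4}:1
  start at 0(t): 4
  start at 1(r): 4
  start at 2(p): 12
sum over floor = 20

20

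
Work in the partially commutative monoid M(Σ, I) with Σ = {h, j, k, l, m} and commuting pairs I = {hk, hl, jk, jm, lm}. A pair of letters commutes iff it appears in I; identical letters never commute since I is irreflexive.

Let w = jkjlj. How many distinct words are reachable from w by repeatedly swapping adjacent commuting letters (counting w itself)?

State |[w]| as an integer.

3

#0=j has no predecessor
#1=k has no predecessor
#2=j depends on [0:j]
#3=l depends on [1:k, 2:j]
#4=j depends on [3:l]
sources: [0:j, 1:k]
N(rest) = Σ N(rest − s) over sources s of rest; N(one piece) = 1:
  size 1 → [4]=1
  size 2 → [3,4]=1
  size 3 → [1,3,4]=1  [2,3,4]=1
  first=0(j) contributes 2
  first=1(k) contributes 1
|[w]| = 3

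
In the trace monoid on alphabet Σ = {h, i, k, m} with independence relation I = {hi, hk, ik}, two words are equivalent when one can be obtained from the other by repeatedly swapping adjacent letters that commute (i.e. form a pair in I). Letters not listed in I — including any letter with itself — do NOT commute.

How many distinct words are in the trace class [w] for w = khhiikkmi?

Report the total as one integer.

0(k) covers ∅
1(h) covers ∅
2(h) covers 1:h
3(i) covers ∅
4(i) covers 3:i
5(k) covers 0:k
6(k) covers 5:k
7(m) covers 2:h, 4:i, 6:k
8(i) covers 7:m
floor of heap: 0:k, 1:h, 3:i
completions by unplaced set U, small U first (add the entries for U minus each lowest piece of U):
  |U|=1: {8}:1
  |U|=2: {7,8}:1
  |U|=3: {2,7,8}:1  {4,7,8}:1  {6,7,8}:1
  |U|=4: {1,2,7,8}:1  {2,4,7,8}:2  {2,6,7,8}:2  {3,4,7,8}:1  {4,6,7,8}:2  {5,6,7,8}:1
  |U|=5: {0,5,6,7,8}:1  {1,2,4,7,8}:3  {1,2,6,7,8}:3  {2,3,4,7,8}:3  {2,4,6,7,8}:6  {2,5,6,7,8}:3  {3,4,6,7,8}:3  {4,5,6,7,8}:3
  |U|=6: {0,2,5,6,7,8}:4  {0,4,5,6,7,8}:4  {1,2,3,4,7,8}:6  {1,2,4,6,7,8}:12  {1,2,5,6,7,8}:6  {2,3,4,6,7,8}:12  {2,4,5,6,7,8}:12  {3,4,5,6,7,8}:6
  |U|=7: {0,1,2,5,6,7,8}:10  {0,2,4,5,6,7,8}:20  {0,3,4,5,6,7,8}:10  {1,2,3,4,6,7,8}:30  {1,2,4,5,6,7,8}:30  {2,3,4,5,6,7,8}:30
  start at 0(k): 90
  start at 1(h): 60
  start at 3(i): 60
sum over floor = 210

210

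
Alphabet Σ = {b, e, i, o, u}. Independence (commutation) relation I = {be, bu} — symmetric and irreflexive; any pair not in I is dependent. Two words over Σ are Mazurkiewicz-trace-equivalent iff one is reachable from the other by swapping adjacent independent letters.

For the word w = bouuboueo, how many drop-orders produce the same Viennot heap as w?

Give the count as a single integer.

#0=b has no predecessor
#1=o depends on [0:b]
#2=u depends on [1:o]
#3=u depends on [2:u]
#4=b depends on [1:o]
#5=o depends on [3:u, 4:b]
#6=u depends on [5:o]
#7=e depends on [6:u]
#8=o depends on [7:e]
sources: [0:b]
N(rest) = Σ N(rest − s) over sources s of rest; N(one piece) = 1:
  size 1 → [8]=1
  size 2 → [7,8]=1
  size 3 → [6,7,8]=1
  size 4 → [5,6,7,8]=1
  size 5 → [3,5,6,7,8]=1  [4,5,6,7,8]=1
  size 6 → [2,3,5,6,7,8]=1  [3,4,5,6,7,8]=2
  size 7 → [2,3,4,5,6,7,8]=3
  first=0(b) contributes 3

3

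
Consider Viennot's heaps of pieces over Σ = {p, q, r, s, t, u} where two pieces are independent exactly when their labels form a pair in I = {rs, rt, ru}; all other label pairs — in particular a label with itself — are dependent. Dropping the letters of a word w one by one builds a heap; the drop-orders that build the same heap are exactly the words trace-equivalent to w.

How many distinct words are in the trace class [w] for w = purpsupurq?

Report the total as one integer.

4

drop 0:p onto floor
drop 1:u onto {0:p}
drop 2:r onto {0:p}
drop 3:p onto {1:u, 2:r}
drop 4:s onto {3:p}
drop 5:u onto {4:s}
drop 6:p onto {5:u}
drop 7:u onto {6:p}
drop 8:r onto {6:p}
drop 9:q onto {7:u, 8:r}
ground layer = {0:p}
drop-orders for the pieces not yet dropped (sum over which currently-grounded one goes next):
  1 to go: {9} 1
  2 to go: {7,9} 1  {8,9} 1
  3 to go: {7,8,9} 2
  4 to go: {6,7,8,9} 2
  5 to go: {5,6,7,8,9} 2
  6 to go: {4,5,6,7,8,9} 2
  7 to go: {3,4,5,6,7,8,9} 2
  8 to go: {1,3,4,5,6,7,8,9} 2  {2,3,4,5,6,7,8,9} 2
  if 0:p drops first: 4 orders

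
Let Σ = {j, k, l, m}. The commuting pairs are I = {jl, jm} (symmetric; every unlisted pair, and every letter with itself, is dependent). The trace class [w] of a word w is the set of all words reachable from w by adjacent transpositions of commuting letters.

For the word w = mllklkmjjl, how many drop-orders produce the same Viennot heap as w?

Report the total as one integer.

#0=m has no predecessor
#1=l depends on [0:m]
#2=l depends on [1:l]
#3=k depends on [2:l]
#4=l depends on [3:k]
#5=k depends on [4:l]
#6=m depends on [5:k]
#7=j depends on [5:k]
#8=j depends on [7:j]
#9=l depends on [6:m]
sources: [0:m]
N(rest) = Σ N(rest − s) over sources s of rest; N(one piece) = 1:
  size 1 → [8]=1  [9]=1
  size 2 → [6,9]=1  [7,8]=1  [8,9]=2
  size 3 → [6,8,9]=3  [7,8,9]=3
  size 4 → [6,7,8,9]=6
  size 5 → [5,6,7,8,9]=6
  size 6 → [4,5,6,7,8,9]=6
  size 7 → [3,4,5,6,7,8,9]=6
  size 8 → [2,3,4,5,6,7,8,9]=6
  first=0(m) contributes 6

6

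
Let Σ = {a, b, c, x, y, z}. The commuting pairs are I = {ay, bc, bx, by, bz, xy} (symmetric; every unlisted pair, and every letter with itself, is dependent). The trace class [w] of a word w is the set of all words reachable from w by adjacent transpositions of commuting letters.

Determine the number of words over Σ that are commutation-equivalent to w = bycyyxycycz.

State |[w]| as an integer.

0(b) covers ∅
1(y) covers ∅
2(c) covers 1:y
3(y) covers 2:c
4(y) covers 3:y
5(x) covers 2:c
6(y) covers 4:y
7(c) covers 5:x, 6:y
8(y) covers 7:c
9(c) covers 8:y
10(z) covers 9:c
floor of heap: 0:b, 1:y
completions by unplaced set U, small U first (add the entries for U minus each lowest piece of U):
  |U|=1: {0}:1  {10}:1
  |U|=2: {0,10}:2  {9,10}:1
  |U|=3: {0,9,10}:3  {8,9,10}:1
  |U|=4: {0,8,9,10}:4  {7,8,9,10}:1
  |U|=5: {0,7,8,9,10}:5  {5,7,8,9,10}:1  {6,7,8,9,10}:1
  |U|=6: {0,5,7,8,9,10}:6  {0,6,7,8,9,10}:6  {4,6,7,8,9,10}:1  {5,6,7,8,9,10}:2
  |U|=7: {0,4,6,7,8,9,10}:7  {0,5,6,7,8,9,10}:14  {3,4,6,7,8,9,10}:1  {4,5,6,7,8,9,10}:3
  |U|=8: {0,3,4,6,7,8,9,10}:8  {0,4,5,6,7,8,9,10}:24  {3,4,5,6,7,8,9,10}:4
  |U|=9: {0,3,4,5,6,7,8,9,10}:36  {2,3,4,5,6,7,8,9,10}:4
  start at 0(b): 4
  start at 1(y): 40
sum over floor = 44

44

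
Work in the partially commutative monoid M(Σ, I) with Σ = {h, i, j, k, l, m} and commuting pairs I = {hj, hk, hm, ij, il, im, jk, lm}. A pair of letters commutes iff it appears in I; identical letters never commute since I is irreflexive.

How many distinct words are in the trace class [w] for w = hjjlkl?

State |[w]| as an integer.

piece 0:h — minimal
piece 1:j — minimal
piece 2:j rests on {1:j}
piece 3:l rests on {0:h, 2:j}
piece 4:k rests on {3:l}
piece 5:l rests on {4:k}
minimal pieces: {0:h, 1:j}
ways to finish when only these pieces remain (= sum over removing one remaining piece with nothing left below it):
  1 left: {5}→1
  2 left: {4,5}→1
  3 left: {3,4,5}→1
  4 left: {0,3,4,5}→1  {2,3,4,5}→1
  placing 0:h first → 1 extensions
  placing 1:j first → 2 extensions
total linear extensions = 3

3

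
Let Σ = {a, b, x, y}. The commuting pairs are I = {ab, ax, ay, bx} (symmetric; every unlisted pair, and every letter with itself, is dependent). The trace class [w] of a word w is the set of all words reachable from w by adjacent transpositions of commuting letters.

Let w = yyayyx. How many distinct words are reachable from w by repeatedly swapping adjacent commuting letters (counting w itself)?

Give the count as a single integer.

6

0(y) covers ∅
1(y) covers 0:y
2(a) covers ∅
3(y) covers 1:y
4(y) covers 3:y
5(x) covers 4:y
floor of heap: 0:y, 2:a
completions by unplaced set U, small U first (add the entries for U minus each lowest piece of U):
  |U|=1: {2}:1  {5}:1
  |U|=2: {2,5}:2  {4,5}:1
  |U|=3: {2,4,5}:3  {3,4,5}:1
  |U|=4: {1,3,4,5}:1  {2,3,4,5}:4
  start at 0(y): 5
  start at 2(a): 1
sum over floor = 6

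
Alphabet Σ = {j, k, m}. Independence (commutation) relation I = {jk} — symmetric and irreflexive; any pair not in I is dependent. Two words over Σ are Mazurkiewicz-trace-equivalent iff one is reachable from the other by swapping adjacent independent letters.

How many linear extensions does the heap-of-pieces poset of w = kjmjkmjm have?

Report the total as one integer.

4

0(k) covers ∅
1(j) covers ∅
2(m) covers 0:k, 1:j
3(j) covers 2:m
4(k) covers 2:m
5(m) covers 3:j, 4:k
6(j) covers 5:m
7(m) covers 6:j
floor of heap: 0:k, 1:j
completions by unplaced set U, small U first (add the entries for U minus each lowest piece of U):
  |U|=1: {7}:1
  |U|=2: {6,7}:1
  |U|=3: {5,6,7}:1
  |U|=4: {3,5,6,7}:1  {4,5,6,7}:1
  |U|=5: {3,4,5,6,7}:2
  |U|=6: {2,3,4,5,6,7}:2
  start at 0(k): 2
  start at 1(j): 2
sum over floor = 4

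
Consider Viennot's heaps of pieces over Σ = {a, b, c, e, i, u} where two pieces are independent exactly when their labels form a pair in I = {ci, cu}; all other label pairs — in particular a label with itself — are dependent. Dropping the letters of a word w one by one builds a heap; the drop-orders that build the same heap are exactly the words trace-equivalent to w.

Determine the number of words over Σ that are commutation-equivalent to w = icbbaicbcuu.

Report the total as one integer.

drop 0:i onto floor
drop 1:c onto floor
drop 2:b onto {0:i, 1:c}
drop 3:b onto {2:b}
drop 4:a onto {3:b}
drop 5:i onto {4:a}
drop 6:c onto {4:a}
drop 7:b onto {5:i, 6:c}
drop 8:c onto {7:b}
drop 9:u onto {7:b}
drop 10:u onto {9:u}
ground layer = {0:i, 1:c}
drop-orders for the pieces not yet dropped (sum over which currently-grounded one goes next):
  1 to go: {8} 1  {10} 1
  2 to go: {8,10} 2  {9,10} 1
  3 to go: {8,9,10} 3
  4 to go: {7,8,9,10} 3
  5 to go: {5,7,8,9,10} 3  {6,7,8,9,10} 3
  6 to go: {5,6,7,8,9,10} 6
  7 to go: {4,5,6,7,8,9,10} 6
  8 to go: {3,4,5,6,7,8,9,10} 6
  9 to go: {2,3,4,5,6,7,8,9,10} 6
  if 0:i drops first: 6 orders
  if 1:c drops first: 6 orders
heap linearizations: 12

12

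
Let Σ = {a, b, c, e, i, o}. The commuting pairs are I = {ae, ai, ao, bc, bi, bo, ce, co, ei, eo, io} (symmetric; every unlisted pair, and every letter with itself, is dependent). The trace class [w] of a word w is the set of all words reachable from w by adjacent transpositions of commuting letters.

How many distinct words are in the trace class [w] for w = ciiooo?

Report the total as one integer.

20

0(c) covers ∅
1(i) covers 0:c
2(i) covers 1:i
3(o) covers ∅
4(o) covers 3:o
5(o) covers 4:o
floor of heap: 0:c, 3:o
completions by unplaced set U, small U first (add the entries for U minus each lowest piece of U):
  |U|=1: {2}:1  {5}:1
  |U|=2: {1,2}:1  {2,5}:2  {4,5}:1
  |U|=3: {0,1,2}:1  {1,2,5}:3  {2,4,5}:3  {3,4,5}:1
  |U|=4: {0,1,2,5}:4  {1,2,4,5}:6  {2,3,4,5}:4
  start at 0(c): 10
  start at 3(o): 10
sum over floor = 20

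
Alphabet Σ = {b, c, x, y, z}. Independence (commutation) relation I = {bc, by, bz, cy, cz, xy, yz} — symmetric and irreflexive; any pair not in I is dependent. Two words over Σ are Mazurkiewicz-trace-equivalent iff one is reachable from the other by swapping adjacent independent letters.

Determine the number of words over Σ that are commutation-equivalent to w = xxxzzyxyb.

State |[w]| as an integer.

#0=x has no predecessor
#1=x depends on [0:x]
#2=x depends on [1:x]
#3=z depends on [2:x]
#4=z depends on [3:z]
#5=y has no predecessor
#6=x depends on [4:z]
#7=y depends on [5:y]
#8=b depends on [6:x]
sources: [0:x, 5:y]
N(rest) = Σ N(rest − s) over sources s of rest; N(one piece) = 1:
  size 1 → [7]=1  [8]=1
  size 2 → [5,7]=1  [6,8]=1  [7,8]=2
  size 3 → [4,6,8]=1  [5,7,8]=3  [6,7,8]=3
  size 4 → [3,4,6,8]=1  [4,6,7,8]=4  [5,6,7,8]=6
  size 5 → [2,3,4,6,8]=1  [3,4,6,7,8]=5  [4,5,6,7,8]=10
  size 6 → [1,2,3,4,6,8]=1  [2,3,4,6,7,8]=6  [3,4,5,6,7,8]=15
  size 7 → [0,1,2,3,4,6,8]=1  [1,2,3,4,6,7,8]=7  [2,3,4,5,6,7,8]=21
  first=0(x) contributes 28
  first=5(y) contributes 8
|[w]| = 36

36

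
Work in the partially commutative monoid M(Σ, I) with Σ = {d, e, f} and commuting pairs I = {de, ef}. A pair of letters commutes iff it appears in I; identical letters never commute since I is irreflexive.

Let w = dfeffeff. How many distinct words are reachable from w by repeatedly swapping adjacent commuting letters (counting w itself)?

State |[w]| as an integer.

0(d) covers ∅
1(f) covers 0:d
2(e) covers ∅
3(f) covers 1:f
4(f) covers 3:f
5(e) covers 2:e
6(f) covers 4:f
7(f) covers 6:f
floor of heap: 0:d, 2:e
completions by unplaced set U, small U first (add the entries for U minus each lowest piece of U):
  |U|=1: {5}:1  {7}:1
  |U|=2: {2,5}:1  {5,7}:2  {6,7}:1
  |U|=3: {2,5,7}:3  {4,6,7}:1  {5,6,7}:3
  |U|=4: {2,5,6,7}:6  {3,4,6,7}:1  {4,5,6,7}:4
  |U|=5: {1,3,4,6,7}:1  {2,4,5,6,7}:10  {3,4,5,6,7}:5
  |U|=6: {0,1,3,4,6,7}:1  {1,3,4,5,6,7}:6  {2,3,4,5,6,7}:15
  start at 0(d): 21
  start at 2(e): 7
sum over floor = 28

28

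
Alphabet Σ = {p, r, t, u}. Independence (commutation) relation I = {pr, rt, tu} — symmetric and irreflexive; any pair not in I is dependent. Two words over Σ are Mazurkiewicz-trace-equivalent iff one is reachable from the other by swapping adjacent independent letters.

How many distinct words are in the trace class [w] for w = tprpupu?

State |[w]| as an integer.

4

drop 0:t onto floor
drop 1:p onto {0:t}
drop 2:r onto floor
drop 3:p onto {1:p}
drop 4:u onto {2:r, 3:p}
drop 5:p onto {4:u}
drop 6:u onto {5:p}
ground layer = {0:t, 2:r}
drop-orders for the pieces not yet dropped (sum over which currently-grounded one goes next):
  1 to go: {6} 1
  2 to go: {5,6} 1
  3 to go: {4,5,6} 1
  4 to go: {2,4,5,6} 1  {3,4,5,6} 1
  5 to go: {1,3,4,5,6} 1  {2,3,4,5,6} 2
  if 0:t drops first: 3 orders
  if 2:r drops first: 1 orders
heap linearizations: 4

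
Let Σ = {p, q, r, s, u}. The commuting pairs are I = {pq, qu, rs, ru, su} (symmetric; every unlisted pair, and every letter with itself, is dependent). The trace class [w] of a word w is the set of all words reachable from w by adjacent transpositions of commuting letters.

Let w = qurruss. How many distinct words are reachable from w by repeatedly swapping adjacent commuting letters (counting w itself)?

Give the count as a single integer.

#0=q has no predecessor
#1=u has no predecessor
#2=r depends on [0:q]
#3=r depends on [2:r]
#4=u depends on [1:u]
#5=s depends on [0:q]
#6=s depends on [5:s]
sources: [0:q, 1:u]
N(rest) = Σ N(rest − s) over sources s of rest; N(one piece) = 1:
  size 1 → [3]=1  [4]=1  [6]=1
  size 2 → [1,4]=1  [2,3]=1  [3,4]=2  [3,6]=2  [4,6]=2  [5,6]=1
  size 3 → [1,3,4]=3  [1,4,6]=3  [2,3,4]=3  [2,3,6]=3  [3,4,6]=6  [3,5,6]=3  [4,5,6]=3
  size 4 → [1,2,3,4]=6  [1,3,4,6]=12  [1,4,5,6]=6  [2,3,4,6]=12  [2,3,5,6]=6  [3,4,5,6]=12
  size 5 → [0,2,3,5,6]=6  [1,2,3,4,6]=30  [1,3,4,5,6]=30  [2,3,4,5,6]=30
  first=0(q) contributes 90
  first=1(u) contributes 36
|[w]| = 126

126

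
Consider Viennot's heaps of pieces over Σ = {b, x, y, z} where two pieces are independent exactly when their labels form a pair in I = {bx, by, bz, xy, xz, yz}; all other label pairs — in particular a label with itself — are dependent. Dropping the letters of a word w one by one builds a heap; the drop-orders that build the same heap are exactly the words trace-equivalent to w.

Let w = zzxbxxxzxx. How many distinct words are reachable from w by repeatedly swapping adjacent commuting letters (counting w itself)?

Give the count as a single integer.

piece 0:z — minimal
piece 1:z rests on {0:z}
piece 2:x — minimal
piece 3:b — minimal
piece 4:x rests on {2:x}
piece 5:x rests on {4:x}
piece 6:x rests on {5:x}
piece 7:z rests on {1:z}
piece 8:x rests on {6:x}
piece 9:x rests on {8:x}
minimal pieces: {0:z, 2:x, 3:b}
ways to finish when only these pieces remain (= sum over removing one remaining piece with nothing left below it):
  1 left: {3}→1  {7}→1  {9}→1
  2 left: {1,7}→1  {3,7}→2  {3,9}→2  {7,9}→2  {8,9}→1
  3 left: {0,1,7}→1  {1,3,7}→3  {1,7,9}→3  {3,7,9}→6  {3,8,9}→3  {6,8,9}→1  {7,8,9}→3
  4 left: {0,1,3,7}→4  {0,1,7,9}→4  {1,3,7,9}→12  {1,7,8,9}→6  {3,6,8,9}→4  {3,7,8,9}→12  {5,6,8,9}→1  {6,7,8,9}→4
  5 left: {0,1,3,7,9}→20  {0,1,7,8,9}→10  {1,3,7,8,9}→30  {1,6,7,8,9}→10  {3,5,6,8,9}→5  {3,6,7,8,9}→20  {4,5,6,8,9}→1  {5,6,7,8,9}→5
  6 left: {0,1,3,7,8,9}→60  {0,1,6,7,8,9}→20  {1,3,6,7,8,9}→60  {1,5,6,7,8,9}→15  {2,4,5,6,8,9}→1  {3,4,5,6,8,9}→6  {3,5,6,7,8,9}→30  {4,5,6,7,8,9}→6
  7 left: {0,1,3,6,7,8,9}→140  {0,1,5,6,7,8,9}→35  {1,3,5,6,7,8,9}→105  {1,4,5,6,7,8,9}→21  {2,3,4,5,6,8,9}→7  {2,4,5,6,7,8,9}→7  {3,4,5,6,7,8,9}→42
  8 left: {0,1,3,5,6,7,8,9}→280  {0,1,4,5,6,7,8,9}→56  {1,2,4,5,6,7,8,9}→28  {1,3,4,5,6,7,8,9}→168  {2,3,4,5,6,7,8,9}→56
  placing 0:z first → 252 extensions
  placing 2:x first → 504 extensions
  placing 3:b first → 84 extensions
total linear extensions = 840

840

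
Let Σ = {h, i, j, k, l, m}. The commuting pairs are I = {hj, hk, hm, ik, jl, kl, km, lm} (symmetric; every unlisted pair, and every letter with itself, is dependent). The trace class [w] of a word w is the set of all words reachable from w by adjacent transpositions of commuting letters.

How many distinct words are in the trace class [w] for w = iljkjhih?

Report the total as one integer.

10

#0=i has no predecessor
#1=l depends on [0:i]
#2=j depends on [0:i]
#3=k depends on [2:j]
#4=j depends on [3:k]
#5=h depends on [1:l]
#6=i depends on [4:j, 5:h]
#7=h depends on [6:i]
sources: [0:i]
N(rest) = Σ N(rest − s) over sources s of rest; N(one piece) = 1:
  size 1 → [7]=1
  size 2 → [6,7]=1
  size 3 → [4,6,7]=1  [5,6,7]=1
  size 4 → [1,5,6,7]=1  [3,4,6,7]=1  [4,5,6,7]=2
  size 5 → [1,4,5,6,7]=3  [2,3,4,6,7]=1  [3,4,5,6,7]=3
  size 6 → [1,3,4,5,6,7]=6  [2,3,4,5,6,7]=4
  first=0(i) contributes 10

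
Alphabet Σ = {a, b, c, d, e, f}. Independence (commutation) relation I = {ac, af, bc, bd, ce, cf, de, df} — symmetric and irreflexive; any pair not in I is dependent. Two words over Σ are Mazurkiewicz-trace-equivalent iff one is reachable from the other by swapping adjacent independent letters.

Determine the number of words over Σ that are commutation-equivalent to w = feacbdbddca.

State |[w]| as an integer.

111

drop 0:f onto floor
drop 1:e onto {0:f}
drop 2:a onto {1:e}
drop 3:c onto floor
drop 4:b onto {2:a}
drop 5:d onto {2:a, 3:c}
drop 6:b onto {4:b}
drop 7:d onto {5:d}
drop 8:d onto {7:d}
drop 9:c onto {8:d}
drop 10:a onto {6:b, 8:d}
ground layer = {0:f, 3:c}
drop-orders for the pieces not yet dropped (sum over which currently-grounded one goes next):
  1 to go: {9} 1  {10} 1
  2 to go: {6,10} 1  {9,10} 2
  3 to go: {4,6,10} 1  {6,9,10} 3  {8,9,10} 2
  4 to go: {4,6,9,10} 4  {6,8,9,10} 5  {7,8,9,10} 2
  5 to go: {4,6,8,9,10} 9  {5,7,8,9,10} 2  {6,7,8,9,10} 7
  6 to go: {3,5,7,8,9,10} 2  {4,6,7,8,9,10} 16  {5,6,7,8,9,10} 9
  7 to go: {3,5,6,7,8,9,10} 11  {4,5,6,7,8,9,10} 25
  8 to go: {2,4,5,6,7,8,9,10} 25  {3,4,5,6,7,8,9,10} 36
  9 to go: {1,2,4,5,6,7,8,9,10} 25  {2,3,4,5,6,7,8,9,10} 61
  if 0:f drops first: 86 orders
  if 3:c drops first: 25 orders
heap linearizations: 111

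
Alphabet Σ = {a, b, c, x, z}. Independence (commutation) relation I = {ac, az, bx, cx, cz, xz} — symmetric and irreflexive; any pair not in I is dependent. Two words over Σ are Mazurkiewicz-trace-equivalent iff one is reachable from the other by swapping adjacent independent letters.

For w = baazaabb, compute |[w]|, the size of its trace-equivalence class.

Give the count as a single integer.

5

piece 0:b — minimal
piece 1:a rests on {0:b}
piece 2:a rests on {1:a}
piece 3:z rests on {0:b}
piece 4:a rests on {2:a}
piece 5:a rests on {4:a}
piece 6:b rests on {3:z, 5:a}
piece 7:b rests on {6:b}
minimal pieces: {0:b}
ways to finish when only these pieces remain (= sum over removing one remaining piece with nothing left below it):
  1 left: {7}→1
  2 left: {6,7}→1
  3 left: {3,6,7}→1  {5,6,7}→1
  4 left: {3,5,6,7}→2  {4,5,6,7}→1
  5 left: {2,4,5,6,7}→1  {3,4,5,6,7}→3
  6 left: {1,2,4,5,6,7}→1  {2,3,4,5,6,7}→4
  placing 0:b first → 5 extensions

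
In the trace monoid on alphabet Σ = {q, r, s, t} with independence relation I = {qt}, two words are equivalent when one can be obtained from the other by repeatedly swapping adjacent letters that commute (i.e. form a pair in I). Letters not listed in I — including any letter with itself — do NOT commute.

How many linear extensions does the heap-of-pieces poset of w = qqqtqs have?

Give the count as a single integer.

#0=q has no predecessor
#1=q depends on [0:q]
#2=q depends on [1:q]
#3=t has no predecessor
#4=q depends on [2:q]
#5=s depends on [3:t, 4:q]
sources: [0:q, 3:t]
N(rest) = Σ N(rest − s) over sources s of rest; N(one piece) = 1:
  size 1 → [5]=1
  size 2 → [3,5]=1  [4,5]=1
  size 3 → [2,4,5]=1  [3,4,5]=2
  size 4 → [1,2,4,5]=1  [2,3,4,5]=3
  first=0(q) contributes 4
  first=3(t) contributes 1
|[w]| = 5

5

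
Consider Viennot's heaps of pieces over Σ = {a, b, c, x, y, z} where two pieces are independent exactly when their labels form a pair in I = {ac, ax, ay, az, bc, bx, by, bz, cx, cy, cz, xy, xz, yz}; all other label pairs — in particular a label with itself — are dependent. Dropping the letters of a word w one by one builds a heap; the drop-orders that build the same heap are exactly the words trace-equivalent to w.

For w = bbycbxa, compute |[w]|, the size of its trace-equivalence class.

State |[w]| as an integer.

#0=b has no predecessor
#1=b depends on [0:b]
#2=y has no predecessor
#3=c has no predecessor
#4=b depends on [1:b]
#5=x has no predecessor
#6=a depends on [4:b]
sources: [0:b, 2:y, 3:c, 5:x]
N(rest) = Σ N(rest − s) over sources s of rest; N(one piece) = 1:
  size 1 → [2]=1  [3]=1  [5]=1  [6]=1
  size 2 → [2,3]=2  [2,5]=2  [2,6]=2  [3,5]=2  [3,6]=2  [4,6]=1  [5,6]=2
  size 3 → [1,4,6]=1  [2,3,5]=6  [2,3,6]=6  [2,4,6]=3  [2,5,6]=6  [3,4,6]=3  [3,5,6]=6  [4,5,6]=3
  size 4 → [0,1,4,6]=1  [1,2,4,6]=4  [1,3,4,6]=4  [1,4,5,6]=4  [2,3,4,6]=12  [2,3,5,6]=24  [2,4,5,6]=12  [3,4,5,6]=12
  size 5 → [0,1,2,4,6]=5  [0,1,3,4,6]=5  [0,1,4,5,6]=5  [1,2,3,4,6]=20  [1,2,4,5,6]=20  [1,3,4,5,6]=20  [2,3,4,5,6]=60
  first=0(b) contributes 120
  first=2(y) contributes 30
  first=3(c) contributes 30
  first=5(x) contributes 30
|[w]| = 210

210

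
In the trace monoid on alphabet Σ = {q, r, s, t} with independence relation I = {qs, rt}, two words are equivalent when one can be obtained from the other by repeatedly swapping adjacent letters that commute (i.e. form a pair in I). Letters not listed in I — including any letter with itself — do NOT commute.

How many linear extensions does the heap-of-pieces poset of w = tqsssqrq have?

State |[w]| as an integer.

drop 0:t onto floor
drop 1:q onto {0:t}
drop 2:s onto {0:t}
drop 3:s onto {2:s}
drop 4:s onto {3:s}
drop 5:q onto {1:q}
drop 6:r onto {4:s, 5:q}
drop 7:q onto {6:r}
ground layer = {0:t}
drop-orders for the pieces not yet dropped (sum over which currently-grounded one goes next):
  1 to go: {7} 1
  2 to go: {6,7} 1
  3 to go: {4,6,7} 1  {5,6,7} 1
  4 to go: {1,5,6,7} 1  {3,4,6,7} 1  {4,5,6,7} 2
  5 to go: {1,4,5,6,7} 3  {2,3,4,6,7} 1  {3,4,5,6,7} 3
  6 to go: {1,3,4,5,6,7} 6  {2,3,4,5,6,7} 4
  if 0:t drops first: 10 orders

10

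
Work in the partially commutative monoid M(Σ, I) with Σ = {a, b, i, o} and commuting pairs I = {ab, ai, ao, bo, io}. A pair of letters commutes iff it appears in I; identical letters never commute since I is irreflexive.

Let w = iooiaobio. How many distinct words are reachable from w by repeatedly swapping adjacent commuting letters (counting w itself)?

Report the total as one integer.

630

drop 0:i onto floor
drop 1:o onto floor
drop 2:o onto {1:o}
drop 3:i onto {0:i}
drop 4:a onto floor
drop 5:o onto {2:o}
drop 6:b onto {3:i}
drop 7:i onto {6:b}
drop 8:o onto {5:o}
ground layer = {0:i, 1:o, 4:a}
drop-orders for the pieces not yet dropped (sum over which currently-grounded one goes next):
  1 to go: {4} 1  {7} 1  {8} 1
  2 to go: {4,7} 2  {4,8} 2  {5,8} 1  {6,7} 1  {7,8} 2
  3 to go: {2,5,8} 1  {3,6,7} 1  {4,5,8} 3  {4,6,7} 3  {4,7,8} 6  {5,7,8} 3  {6,7,8} 3
  4 to go: {0,3,6,7} 1  {1,2,5,8} 1  {2,4,5,8} 4  {2,5,7,8} 4  {3,4,6,7} 4  {3,6,7,8} 4  {4,5,7,8} 12  {4,6,7,8} 12  {5,6,7,8} 6
  5 to go: {0,3,4,6,7} 5  {0,3,6,7,8} 5  {1,2,4,5,8} 5  {1,2,5,7,8} 5  {2,4,5,7,8} 20  {2,5,6,7,8} 10  {3,4,6,7,8} 20  {3,5,6,7,8} 10  {4,5,6,7,8} 30
  6 to go: {0,3,4,6,7,8} 30  {0,3,5,6,7,8} 15  {1,2,4,5,7,8} 30  {1,2,5,6,7,8} 15  {2,3,5,6,7,8} 20  {2,4,5,6,7,8} 60  {3,4,5,6,7,8} 60
  7 to go: {0,2,3,5,6,7,8} 35  {0,3,4,5,6,7,8} 105  {1,2,3,5,6,7,8} 35  {1,2,4,5,6,7,8} 105  {2,3,4,5,6,7,8} 140
  if 0:i drops first: 280 orders
  if 1:o drops first: 280 orders
  if 4:a drops first: 70 orders
heap linearizations: 630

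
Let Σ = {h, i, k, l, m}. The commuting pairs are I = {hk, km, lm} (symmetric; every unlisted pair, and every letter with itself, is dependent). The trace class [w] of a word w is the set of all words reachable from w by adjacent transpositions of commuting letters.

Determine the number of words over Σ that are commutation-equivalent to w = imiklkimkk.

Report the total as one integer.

#0=i has no predecessor
#1=m depends on [0:i]
#2=i depends on [1:m]
#3=k depends on [2:i]
#4=l depends on [3:k]
#5=k depends on [4:l]
#6=i depends on [5:k]
#7=m depends on [6:i]
#8=k depends on [6:i]
#9=k depends on [8:k]
sources: [0:i]
N(rest) = Σ N(rest − s) over sources s of rest; N(one piece) = 1:
  size 1 → [7]=1  [9]=1
  size 2 → [7,9]=2  [8,9]=1
  size 3 → [7,8,9]=3
  size 4 → [6,7,8,9]=3
  size 5 → [5,6,7,8,9]=3
  size 6 → [4,5,6,7,8,9]=3
  size 7 → [3,4,5,6,7,8,9]=3
  size 8 → [2,3,4,5,6,7,8,9]=3
  first=0(i) contributes 3

3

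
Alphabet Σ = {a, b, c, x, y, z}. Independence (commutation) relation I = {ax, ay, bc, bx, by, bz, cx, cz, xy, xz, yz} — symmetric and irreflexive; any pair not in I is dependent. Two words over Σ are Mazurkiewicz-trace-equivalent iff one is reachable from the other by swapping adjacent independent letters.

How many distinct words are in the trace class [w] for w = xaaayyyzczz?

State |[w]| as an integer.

drop 0:x onto floor
drop 1:a onto floor
drop 2:a onto {1:a}
drop 3:a onto {2:a}
drop 4:y onto floor
drop 5:y onto {4:y}
drop 6:y onto {5:y}
drop 7:z onto {3:a}
drop 8:c onto {3:a, 6:y}
drop 9:z onto {7:z}
drop 10:z onto {9:z}
ground layer = {0:x, 1:a, 4:y}
drop-orders for the pieces not yet dropped (sum over which currently-grounded one goes next):
  1 to go: {0} 1  {8} 1  {10} 1
  2 to go: {0,8} 2  {0,10} 2  {6,8} 1  {8,10} 2  {9,10} 1
  3 to go: {0,6,8} 3  {0,8,10} 6  {0,9,10} 3  {5,6,8} 1  {6,8,10} 3  {7,9,10} 1  {8,9,10} 3
  4 to go: {0,5,6,8} 4  {0,6,8,10} 12  {0,7,9,10} 4  {0,8,9,10} 12  {4,5,6,8} 1  {5,6,8,10} 4  {6,8,9,10} 6  {7,8,9,10} 4
  5 to go: {0,4,5,6,8} 5  {0,5,6,8,10} 20  {0,6,8,9,10} 30  {0,7,8,9,10} 20  {3,7,8,9,10} 4  {4,5,6,8,10} 5  {5,6,8,9,10} 10  {6,7,8,9,10} 10
  6 to go: {0,3,7,8,9,10} 24  {0,4,5,6,8,10} 30  {0,5,6,8,9,10} 60  {0,6,7,8,9,10} 60  {2,3,7,8,9,10} 4  {3,6,7,8,9,10} 14  {4,5,6,8,9,10} 15  {5,6,7,8,9,10} 20
  7 to go: {0,2,3,7,8,9,10} 28  {0,3,6,7,8,9,10} 98  {0,4,5,6,8,9,10} 105  {0,5,6,7,8,9,10} 140  {1,2,3,7,8,9,10} 4  {2,3,6,7,8,9,10} 18  {3,5,6,7,8,9,10} 34  {4,5,6,7,8,9,10} 35
  8 to go: {0,1,2,3,7,8,9,10} 32  {0,2,3,6,7,8,9,10} 144  {0,3,5,6,7,8,9,10} 272  {0,4,5,6,7,8,9,10} 280  {1,2,3,6,7,8,9,10} 22  {2,3,5,6,7,8,9,10} 52  {3,4,5,6,7,8,9,10} 69
  9 to go: {0,1,2,3,6,7,8,9,10} 198  {0,2,3,5,6,7,8,9,10} 468  {0,3,4,5,6,7,8,9,10} 621  {1,2,3,5,6,7,8,9,10} 74  {2,3,4,5,6,7,8,9,10} 121
  if 0:x drops first: 195 orders
  if 1:a drops first: 1210 orders
  if 4:y drops first: 740 orders
heap linearizations: 2145

2145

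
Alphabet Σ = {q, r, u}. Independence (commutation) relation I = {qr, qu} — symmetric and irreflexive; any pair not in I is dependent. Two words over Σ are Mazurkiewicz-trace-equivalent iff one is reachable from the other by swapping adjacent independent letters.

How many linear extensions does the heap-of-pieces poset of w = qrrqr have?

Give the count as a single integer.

10

#0=q has no predecessor
#1=r has no predecessor
#2=r depends on [1:r]
#3=q depends on [0:q]
#4=r depends on [2:r]
sources: [0:q, 1:r]
N(rest) = Σ N(rest − s) over sources s of rest; N(one piece) = 1:
  size 1 → [3]=1  [4]=1
  size 2 → [0,3]=1  [2,4]=1  [3,4]=2
  size 3 → [0,3,4]=3  [1,2,4]=1  [2,3,4]=3
  first=0(q) contributes 4
  first=1(r) contributes 6
|[w]| = 10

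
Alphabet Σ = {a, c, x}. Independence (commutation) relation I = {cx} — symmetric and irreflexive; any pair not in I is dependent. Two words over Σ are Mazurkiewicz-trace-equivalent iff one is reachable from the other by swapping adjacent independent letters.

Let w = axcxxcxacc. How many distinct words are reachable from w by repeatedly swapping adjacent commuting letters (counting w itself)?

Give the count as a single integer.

15

#0=a has no predecessor
#1=x depends on [0:a]
#2=c depends on [0:a]
#3=x depends on [1:x]
#4=x depends on [3:x]
#5=c depends on [2:c]
#6=x depends on [4:x]
#7=a depends on [5:c, 6:x]
#8=c depends on [7:a]
#9=c depends on [8:c]
sources: [0:a]
N(rest) = Σ N(rest − s) over sources s of rest; N(one piece) = 1:
  size 1 → [9]=1
  size 2 → [8,9]=1
  size 3 → [7,8,9]=1
  size 4 → [5,7,8,9]=1  [6,7,8,9]=1
  size 5 → [2,5,7,8,9]=1  [4,6,7,8,9]=1  [5,6,7,8,9]=2
  size 6 → [2,5,6,7,8,9]=3  [3,4,6,7,8,9]=1  [4,5,6,7,8,9]=3
  size 7 → [1,3,4,6,7,8,9]=1  [2,4,5,6,7,8,9]=6  [3,4,5,6,7,8,9]=4
  size 8 → [1,3,4,5,6,7,8,9]=5  [2,3,4,5,6,7,8,9]=10
  first=0(a) contributes 15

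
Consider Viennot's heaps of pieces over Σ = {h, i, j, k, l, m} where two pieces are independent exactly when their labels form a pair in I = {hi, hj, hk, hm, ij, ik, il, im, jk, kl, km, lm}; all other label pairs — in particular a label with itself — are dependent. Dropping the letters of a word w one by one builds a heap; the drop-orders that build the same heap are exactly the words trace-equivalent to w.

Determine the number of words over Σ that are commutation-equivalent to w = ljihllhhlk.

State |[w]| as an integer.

180

drop 0:l onto floor
drop 1:j onto {0:l}
drop 2:i onto floor
drop 3:h onto {0:l}
drop 4:l onto {1:j, 3:h}
drop 5:l onto {4:l}
drop 6:h onto {5:l}
drop 7:h onto {6:h}
drop 8:l onto {7:h}
drop 9:k onto floor
ground layer = {0:l, 2:i, 9:k}
drop-orders for the pieces not yet dropped (sum over which currently-grounded one goes next):
  1 to go: {2} 1  {8} 1  {9} 1
  2 to go: {2,8} 2  {2,9} 2  {7,8} 1  {8,9} 2
  3 to go: {2,7,8} 3  {2,8,9} 6  {6,7,8} 1  {7,8,9} 3
  4 to go: {2,6,7,8} 4  {2,7,8,9} 12  {5,6,7,8} 1  {6,7,8,9} 4
  5 to go: {2,5,6,7,8} 5  {2,6,7,8,9} 20  {4,5,6,7,8} 1  {5,6,7,8,9} 5
  6 to go: {1,4,5,6,7,8} 1  {2,4,5,6,7,8} 6  {2,5,6,7,8,9} 30  {3,4,5,6,7,8} 1  {4,5,6,7,8,9} 6
  7 to go: {1,2,4,5,6,7,8} 7  {1,3,4,5,6,7,8} 2  {1,4,5,6,7,8,9} 7  {2,3,4,5,6,7,8} 7  {2,4,5,6,7,8,9} 42  {3,4,5,6,7,8,9} 7
  8 to go: {0,1,3,4,5,6,7,8} 2  {1,2,3,4,5,6,7,8} 16  {1,2,4,5,6,7,8,9} 56  {1,3,4,5,6,7,8,9} 16  {2,3,4,5,6,7,8,9} 56
  if 0:l drops first: 144 orders
  if 2:i drops first: 18 orders
  if 9:k drops first: 18 orders
heap linearizations: 180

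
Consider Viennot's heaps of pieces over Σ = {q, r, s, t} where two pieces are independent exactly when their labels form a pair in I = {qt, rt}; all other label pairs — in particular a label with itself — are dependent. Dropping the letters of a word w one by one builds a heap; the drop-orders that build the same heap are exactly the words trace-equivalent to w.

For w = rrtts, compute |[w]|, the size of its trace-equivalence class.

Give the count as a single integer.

piece 0:r — minimal
piece 1:r rests on {0:r}
piece 2:t — minimal
piece 3:t rests on {2:t}
piece 4:s rests on {1:r, 3:t}
minimal pieces: {0:r, 2:t}
ways to finish when only these pieces remain (= sum over removing one remaining piece with nothing left below it):
  1 left: {4}→1
  2 left: {1,4}→1  {3,4}→1
  3 left: {0,1,4}→1  {1,3,4}→2  {2,3,4}→1
  placing 0:r first → 3 extensions
  placing 2:t first → 3 extensions
total linear extensions = 6

6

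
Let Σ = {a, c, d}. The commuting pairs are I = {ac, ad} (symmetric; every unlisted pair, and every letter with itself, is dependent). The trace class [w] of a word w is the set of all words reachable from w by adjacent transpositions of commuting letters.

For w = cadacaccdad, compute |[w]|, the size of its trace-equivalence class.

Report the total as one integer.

#0=c has no predecessor
#1=a has no predecessor
#2=d depends on [0:c]
#3=a depends on [1:a]
#4=c depends on [2:d]
#5=a depends on [3:a]
#6=c depends on [4:c]
#7=c depends on [6:c]
#8=d depends on [7:c]
#9=a depends on [5:a]
#10=d depends on [8:d]
sources: [0:c, 1:a]
N(rest) = Σ N(rest − s) over sources s of rest; N(one piece) = 1:
  size 1 → [9]=1  [10]=1
  size 2 → [5,9]=1  [8,10]=1  [9,10]=2
  size 3 → [3,5,9]=1  [5,9,10]=3  [7,8,10]=1  [8,9,10]=3
  size 4 → [1,3,5,9]=1  [3,5,9,10]=4  [5,8,9,10]=6  [6,7,8,10]=1  [7,8,9,10]=4
  size 5 → [1,3,5,9,10]=5  [3,5,8,9,10]=10  [4,6,7,8,10]=1  [5,7,8,9,10]=10  [6,7,8,9,10]=5
  size 6 → [1,3,5,8,9,10]=15  [2,4,6,7,8,10]=1  [3,5,7,8,9,10]=20  [4,6,7,8,9,10]=6  [5,6,7,8,9,10]=15
  size 7 → [0,2,4,6,7,8,10]=1  [1,3,5,7,8,9,10]=35  [2,4,6,7,8,9,10]=7  [3,5,6,7,8,9,10]=35  [4,5,6,7,8,9,10]=21
  size 8 → [0,2,4,6,7,8,9,10]=8  [1,3,5,6,7,8,9,10]=70  [2,4,5,6,7,8,9,10]=28  [3,4,5,6,7,8,9,10]=56
  size 9 → [0,2,4,5,6,7,8,9,10]=36  [1,3,4,5,6,7,8,9,10]=126  [2,3,4,5,6,7,8,9,10]=84
  first=0(c) contributes 210
  first=1(a) contributes 120
|[w]| = 330

330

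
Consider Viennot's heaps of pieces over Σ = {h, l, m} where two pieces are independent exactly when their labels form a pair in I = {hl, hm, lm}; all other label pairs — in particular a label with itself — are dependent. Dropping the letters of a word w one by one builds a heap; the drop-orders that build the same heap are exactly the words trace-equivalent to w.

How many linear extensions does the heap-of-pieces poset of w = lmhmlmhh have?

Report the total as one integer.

#0=l has no predecessor
#1=m has no predecessor
#2=h has no predecessor
#3=m depends on [1:m]
#4=l depends on [0:l]
#5=m depends on [3:m]
#6=h depends on [2:h]
#7=h depends on [6:h]
sources: [0:l, 1:m, 2:h]
N(rest) = Σ N(rest − s) over sources s of rest; N(one piece) = 1:
  size 1 → [4]=1  [5]=1  [7]=1
  size 2 → [0,4]=1  [3,5]=1  [4,5]=2  [4,7]=2  [5,7]=2  [6,7]=1
  size 3 → [0,4,5]=3  [0,4,7]=3  [1,3,5]=1  [2,6,7]=1  [3,4,5]=3  [3,5,7]=3  [4,5,7]=6  [4,6,7]=3  [5,6,7]=3
  size 4 → [0,3,4,5]=6  [0,4,5,7]=12  [0,4,6,7]=6  [1,3,4,5]=4  [1,3,5,7]=4  [2,4,6,7]=4  [2,5,6,7]=4  [3,4,5,7]=12  [3,5,6,7]=6  [4,5,6,7]=12
  size 5 → [0,1,3,4,5]=10  [0,2,4,6,7]=10  [0,3,4,5,7]=30  [0,4,5,6,7]=30  [1,3,4,5,7]=20  [1,3,5,6,7]=10  [2,3,5,6,7]=10  [2,4,5,6,7]=20  [3,4,5,6,7]=30
  size 6 → [0,1,3,4,5,7]=60  [0,2,4,5,6,7]=60  [0,3,4,5,6,7]=90  [1,2,3,5,6,7]=20  [1,3,4,5,6,7]=60  [2,3,4,5,6,7]=60
  first=0(l) contributes 140
  first=1(m) contributes 210
  first=2(h) contributes 210
|[w]| = 560

560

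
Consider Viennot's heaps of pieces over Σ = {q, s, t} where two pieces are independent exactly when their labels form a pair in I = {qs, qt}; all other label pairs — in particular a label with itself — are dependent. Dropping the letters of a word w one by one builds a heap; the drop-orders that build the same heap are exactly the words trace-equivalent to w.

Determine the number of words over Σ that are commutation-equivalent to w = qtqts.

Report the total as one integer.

10

0(q) covers ∅
1(t) covers ∅
2(q) covers 0:q
3(t) covers 1:t
4(s) covers 3:t
floor of heap: 0:q, 1:t
completions by unplaced set U, small U first (add the entries for U minus each lowest piece of U):
  |U|=1: {2}:1  {4}:1
  |U|=2: {0,2}:1  {2,4}:2  {3,4}:1
  |U|=3: {0,2,4}:3  {1,3,4}:1  {2,3,4}:3
  start at 0(q): 4
  start at 1(t): 6
sum over floor = 10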